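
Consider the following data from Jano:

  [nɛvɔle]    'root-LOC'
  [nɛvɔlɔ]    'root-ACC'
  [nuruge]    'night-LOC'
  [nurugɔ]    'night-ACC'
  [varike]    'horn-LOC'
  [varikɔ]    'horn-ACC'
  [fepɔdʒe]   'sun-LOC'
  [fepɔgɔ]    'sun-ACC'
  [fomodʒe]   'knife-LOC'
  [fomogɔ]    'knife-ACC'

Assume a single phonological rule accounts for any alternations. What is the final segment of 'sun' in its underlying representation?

/dʒ/

In [fepɔdʒe] and [fepɔgɔ] the final segment of 'sun' alternates: [dʒ] ~ [g].
Compare 'night', with invariant [g] in [nuruge] and [nurugɔ]: an analysis with underlying /g/ and a rule producing [dʒ] before the LOC suffix would wrongly predict alternation here too.
So /dʒ/ is underlying, and a rule of depalatalization — palato-alveolar /dʒ/ becomes [g] when no front vowel follows — gives [g].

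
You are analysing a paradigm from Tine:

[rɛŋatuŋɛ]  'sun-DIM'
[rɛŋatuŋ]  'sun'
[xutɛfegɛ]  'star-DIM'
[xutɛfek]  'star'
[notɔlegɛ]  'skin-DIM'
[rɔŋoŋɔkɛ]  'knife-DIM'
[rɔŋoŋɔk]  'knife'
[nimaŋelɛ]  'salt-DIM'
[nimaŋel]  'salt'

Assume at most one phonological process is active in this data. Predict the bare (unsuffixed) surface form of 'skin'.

'star' shows [g] ~ [k] at the end of the stem ([xutɛfegɛ] vs [xutɛfek]).
Compare 'knife', with invariant [k] in [rɔŋoŋɔkɛ] and [rɔŋoŋɔk]: an analysis with underlying /k/ and a rule producing [g] before the DIM suffix would wrongly predict alternation here too.
So /g/ is underlying, and a rule of word-final obstruent devoicing — voiced obstruents become voiceless word-finally — gives [k].
The one attested form of 'skin', [notɔlegɛ], shows underlying /notɔleg/. Applying the same rule word-finally gives [notɔlek].

[notɔlek]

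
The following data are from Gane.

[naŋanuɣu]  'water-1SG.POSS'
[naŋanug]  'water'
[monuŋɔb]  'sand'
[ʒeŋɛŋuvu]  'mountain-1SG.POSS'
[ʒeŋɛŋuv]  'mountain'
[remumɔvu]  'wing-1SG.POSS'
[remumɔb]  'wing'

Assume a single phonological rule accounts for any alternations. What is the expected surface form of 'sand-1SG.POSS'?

The stem for 'wing' ends in [v] in [remumɔvu] but [b] in [remumɔb].
Compare 'mountain', with invariant [v] in [ʒeŋɛŋuvu] and [ʒeŋɛŋuv]: an analysis with underlying /v/ and a rule producing [b] in isolation would wrongly predict alternation here too.
Therefore /b/ is basic and [v] is derived by intervocalic spirantization (voiced stops become fricatives between vowels).
From [monuŋɔb] the stem 'sand' is /monuŋɔb/; between vowels this yields [monuŋɔvu].

[monuŋɔvu]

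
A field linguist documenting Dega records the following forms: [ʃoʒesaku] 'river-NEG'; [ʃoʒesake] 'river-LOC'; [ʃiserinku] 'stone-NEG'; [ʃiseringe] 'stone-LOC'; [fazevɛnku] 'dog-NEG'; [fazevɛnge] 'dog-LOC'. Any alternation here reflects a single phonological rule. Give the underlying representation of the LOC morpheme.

The LOC morpheme has two allomorphs, [-ge] and [-ke].
The NEG suffix, which begins with [k], is invariant after every stem; so [k] is not altered by any rule here.
The LOC suffix is therefore /-ge/ underlyingly, with post-vocalic devoicing: voiced stops become voiceless after a vowel.

/-ge/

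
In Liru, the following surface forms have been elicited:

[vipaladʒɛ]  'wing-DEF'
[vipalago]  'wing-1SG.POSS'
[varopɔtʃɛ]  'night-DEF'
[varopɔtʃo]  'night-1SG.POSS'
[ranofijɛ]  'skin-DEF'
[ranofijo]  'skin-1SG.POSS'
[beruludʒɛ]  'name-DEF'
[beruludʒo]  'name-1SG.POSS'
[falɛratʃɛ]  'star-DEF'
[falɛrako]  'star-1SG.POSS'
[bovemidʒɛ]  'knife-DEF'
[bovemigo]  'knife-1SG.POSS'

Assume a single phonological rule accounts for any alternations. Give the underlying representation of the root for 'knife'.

/bovemig/

The root 'knife' surfaces as [bovemidʒɛ] and [bovemigo], with a stem-final [dʒ] ~ [g] alternation.
If /dʒ/ were underlying and a rule turned it into [g] before the 1SG.POSS suffix, 'name' would also alternate; but it has [dʒ] in both [beruludʒɛ] and [beruludʒo].
Therefore /g/ is basic and [dʒ] is derived by palatalization before a front vowel (/k/ and /g/ become palato-alveolar [tʃ] and [dʒ] before a front vowel).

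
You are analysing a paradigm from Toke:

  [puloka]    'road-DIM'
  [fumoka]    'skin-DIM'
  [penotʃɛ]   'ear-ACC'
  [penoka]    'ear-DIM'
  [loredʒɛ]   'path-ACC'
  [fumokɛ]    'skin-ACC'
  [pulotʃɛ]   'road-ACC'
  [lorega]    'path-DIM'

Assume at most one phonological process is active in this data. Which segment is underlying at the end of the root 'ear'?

'ear' shows [k] ~ [tʃ] at the end of the stem ([penoka] vs [penotʃɛ]).
The stem 'skin' ([fumoka], [fumokɛ]) shows [k] unchanged in both environments, so [k] cannot be basic with [tʃ] derived before the ACC suffix.
The alternation reflects depalatalization: palato-alveolar /tʃ/ and /dʒ/ become [k] and [g] when no front vowel follows. /tʃ/ is underlying.

/tʃ/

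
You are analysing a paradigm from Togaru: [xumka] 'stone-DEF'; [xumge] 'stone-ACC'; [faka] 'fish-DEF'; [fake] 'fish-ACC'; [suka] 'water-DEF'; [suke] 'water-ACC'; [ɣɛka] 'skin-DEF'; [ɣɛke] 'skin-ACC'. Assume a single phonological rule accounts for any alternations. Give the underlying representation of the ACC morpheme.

The ACC morpheme has two allomorphs, [-ge] and [-ke].
By contrast the DEF suffix keeps its initial [k] throughout — that segment must be underlying.
The ACC suffix is therefore /-ge/ underlyingly, with post-vocalic devoicing: voiced stops become voiceless after a vowel.

/-ge/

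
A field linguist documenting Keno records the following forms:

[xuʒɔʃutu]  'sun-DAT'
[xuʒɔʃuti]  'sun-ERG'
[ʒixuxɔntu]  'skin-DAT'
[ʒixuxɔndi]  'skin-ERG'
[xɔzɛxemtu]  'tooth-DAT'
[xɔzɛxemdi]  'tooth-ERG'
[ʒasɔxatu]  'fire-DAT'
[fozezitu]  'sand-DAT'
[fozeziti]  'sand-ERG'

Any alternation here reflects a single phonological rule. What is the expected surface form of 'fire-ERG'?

[ʒasɔxati]

The ERG suffix surfaces as [-di] and [-ti], depending on the final segment of the stem.
The DAT suffix, which begins with [t], is invariant after every stem; so [t] is not altered by any rule here.
The ERG suffix is therefore /-di/ underlyingly, with post-vocalic devoicing: voiced stops become voiceless after a vowel.
After 'fire', which ends in a vowel, the suffix surfaces as [-ti], giving [ʒasɔxati].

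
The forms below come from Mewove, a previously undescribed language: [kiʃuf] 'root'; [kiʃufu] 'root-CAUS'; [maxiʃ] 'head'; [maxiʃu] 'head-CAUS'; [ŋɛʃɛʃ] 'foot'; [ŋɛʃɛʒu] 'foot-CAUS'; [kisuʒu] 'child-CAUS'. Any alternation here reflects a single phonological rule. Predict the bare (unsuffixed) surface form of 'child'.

[kisuʃ]

The stem for 'foot' ends in [ʃ] in [ŋɛʃɛʃ] but [ʒ] in [ŋɛʃɛʒu].
But 'head' keeps [ʃ] in both environments ([maxiʃ], [maxiʃu]), so there is no rule changing /ʃ/ to [ʒ] before the CAUS suffix.
Therefore /ʒ/ is basic and [ʃ] is derived by word-final obstruent devoicing (voiced obstruents become voiceless word-finally).
The one attested form of 'child', [kisuʒu], shows underlying /kisuʒ/. Applying the same rule word-finally gives [kisuʃ].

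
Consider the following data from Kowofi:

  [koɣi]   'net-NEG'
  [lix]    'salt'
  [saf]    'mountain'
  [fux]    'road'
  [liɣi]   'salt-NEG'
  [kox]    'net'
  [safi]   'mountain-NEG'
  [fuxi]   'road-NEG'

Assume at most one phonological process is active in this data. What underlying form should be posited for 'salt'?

/liɣ/

In [liɣi] and [lix] the final segment of 'salt' alternates: [ɣ] ~ [x].
The stem 'road' ([fuxi], [fux]) shows [x] unchanged in both environments, so [x] cannot be basic with [ɣ] derived before the NEG suffix.
The underlying segment must be /ɣ/; voiced obstruents become voiceless word-finally, yielding [x] there.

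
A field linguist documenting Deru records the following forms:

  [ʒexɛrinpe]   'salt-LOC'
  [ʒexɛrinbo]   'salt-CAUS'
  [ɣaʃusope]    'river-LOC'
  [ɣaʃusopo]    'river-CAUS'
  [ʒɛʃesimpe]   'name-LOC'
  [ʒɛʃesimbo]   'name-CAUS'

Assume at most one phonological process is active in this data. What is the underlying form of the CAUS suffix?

The CAUS morpheme has two allomorphs, [-bo] and [-po].
By contrast the LOC suffix keeps its initial [p] throughout — that segment must be underlying.
The CAUS suffix is therefore /-bo/ underlyingly, with post-vocalic devoicing: voiced stops become voiceless after a vowel.

/-bo/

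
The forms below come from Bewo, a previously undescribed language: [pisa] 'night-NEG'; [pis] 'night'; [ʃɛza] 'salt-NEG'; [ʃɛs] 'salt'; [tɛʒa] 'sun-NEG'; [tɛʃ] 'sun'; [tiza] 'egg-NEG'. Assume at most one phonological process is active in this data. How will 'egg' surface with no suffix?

[tis]

In [ʃɛza] and [ʃɛs] the final segment of 'salt' alternates: [z] ~ [s].
If /s/ were underlying and a rule turned it into [z] before the NEG suffix, 'night' would also alternate; but it has [s] in both [pisa] and [pis].
The alternation reflects word-final obstruent devoicing: voiced obstruents become voiceless word-finally. /z/ is underlying.
The one attested form of 'egg', [tiza], shows underlying /tiz/. Applying the same rule word-finally gives [tis].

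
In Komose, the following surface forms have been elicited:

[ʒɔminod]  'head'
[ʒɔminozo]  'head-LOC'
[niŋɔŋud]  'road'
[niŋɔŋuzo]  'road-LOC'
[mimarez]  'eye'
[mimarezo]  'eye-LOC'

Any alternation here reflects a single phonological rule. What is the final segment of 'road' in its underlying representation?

'road' shows [d] ~ [z] at the end of the stem ([niŋɔŋud] vs [niŋɔŋuzo]).
Compare 'eye', with invariant [z] in [mimarez] and [mimarezo]: an analysis with underlying /z/ and a rule producing [d] in isolation would wrongly predict alternation here too.
Therefore /d/ is basic and [z] is derived by intervocalic spirantization (voiced stops become fricatives between vowels).

/d/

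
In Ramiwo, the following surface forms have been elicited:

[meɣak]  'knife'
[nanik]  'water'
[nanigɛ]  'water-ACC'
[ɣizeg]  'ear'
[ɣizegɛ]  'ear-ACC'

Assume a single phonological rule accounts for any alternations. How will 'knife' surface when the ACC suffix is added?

[meɣagɛ]

The root 'water' surfaces as [nanik] and [nanigɛ], with a stem-final [k] ~ [g] alternation.
If /g/ were underlying and a rule turned it into [k] in isolation, 'ear' would also alternate; but it has [g] in both [ɣizeg] and [ɣizegɛ].
Therefore /k/ is basic and [g] is derived by intervocalic voicing (voiceless stops become voiced between vowels).
From [meɣak] the stem 'knife' is /meɣak/; between vowels this yields [meɣagɛ].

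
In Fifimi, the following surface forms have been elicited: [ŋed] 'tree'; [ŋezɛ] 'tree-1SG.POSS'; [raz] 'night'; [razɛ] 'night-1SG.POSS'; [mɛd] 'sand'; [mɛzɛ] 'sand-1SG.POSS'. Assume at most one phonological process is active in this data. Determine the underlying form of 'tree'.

/ŋed/

The root 'tree' surfaces as [ŋed] and [ŋezɛ], with a stem-final [d] ~ [z] alternation.
But 'night' keeps [z] in both environments ([raz], [razɛ]), so there is no rule changing /z/ to [d] in isolation.
So /d/ is underlying, and a rule of intervocalic spirantization — voiced stops become fricatives between vowels — gives [z].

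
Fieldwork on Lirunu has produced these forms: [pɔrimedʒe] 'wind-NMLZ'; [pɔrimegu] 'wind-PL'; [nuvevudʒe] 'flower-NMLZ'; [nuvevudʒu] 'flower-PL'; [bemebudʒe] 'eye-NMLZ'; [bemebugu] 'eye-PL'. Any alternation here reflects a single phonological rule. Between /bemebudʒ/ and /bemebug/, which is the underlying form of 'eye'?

'eye' shows [dʒ] ~ [g] at the end of the stem ([bemebudʒe] vs [bemebugu]).
The stem 'flower' ([nuvevudʒe], [nuvevudʒu]) shows [dʒ] unchanged in both environments, so [dʒ] cannot be basic with [g] derived before the PL suffix.
The alternation reflects palatalization before a front vowel: /g/ becomes palato-alveolar [dʒ] before a front vowel. /g/ is underlying.

/bemebug/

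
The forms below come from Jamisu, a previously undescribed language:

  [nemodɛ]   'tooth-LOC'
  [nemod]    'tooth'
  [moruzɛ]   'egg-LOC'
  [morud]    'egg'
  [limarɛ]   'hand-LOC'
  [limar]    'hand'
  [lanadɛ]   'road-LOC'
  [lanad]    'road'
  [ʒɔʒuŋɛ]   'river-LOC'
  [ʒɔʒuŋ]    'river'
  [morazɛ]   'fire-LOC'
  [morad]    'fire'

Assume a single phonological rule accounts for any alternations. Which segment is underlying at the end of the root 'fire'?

The stem for 'fire' ends in [z] in [morazɛ] but [d] in [morad].
The stem 'road' ([lanadɛ], [lanad]) shows [d] unchanged in both environments, so [d] cannot be basic with [z] derived before the LOC suffix.
Therefore /z/ is basic and [d] is derived by word-final hardening (voiced fricatives become stops word-finally).

/z/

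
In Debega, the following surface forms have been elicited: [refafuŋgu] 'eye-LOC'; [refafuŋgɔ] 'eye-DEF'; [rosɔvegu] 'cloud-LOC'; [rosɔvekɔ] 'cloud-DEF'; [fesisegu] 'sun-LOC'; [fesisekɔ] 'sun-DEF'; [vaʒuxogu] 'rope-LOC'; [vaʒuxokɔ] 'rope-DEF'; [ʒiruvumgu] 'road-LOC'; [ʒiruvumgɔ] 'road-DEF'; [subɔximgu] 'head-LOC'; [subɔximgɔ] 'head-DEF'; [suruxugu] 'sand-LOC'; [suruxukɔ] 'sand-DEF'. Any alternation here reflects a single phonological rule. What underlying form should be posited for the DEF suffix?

The DEF morpheme has two allomorphs, [-gɔ] and [-kɔ].
The LOC suffix, which begins with [g], is invariant after every stem; so [g] is not altered by any rule here.
The DEF suffix is therefore /-kɔ/ underlyingly, with post-nasal voicing: voiceless stops become voiced after a nasal.

/-kɔ/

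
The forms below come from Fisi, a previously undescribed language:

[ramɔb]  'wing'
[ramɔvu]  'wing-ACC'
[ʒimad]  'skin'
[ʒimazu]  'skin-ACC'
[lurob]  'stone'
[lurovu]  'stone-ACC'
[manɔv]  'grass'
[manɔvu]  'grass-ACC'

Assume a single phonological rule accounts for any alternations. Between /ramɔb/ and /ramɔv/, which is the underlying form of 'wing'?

The root 'wing' surfaces as [ramɔb] and [ramɔvu], with a stem-final [b] ~ [v] alternation.
If /v/ were underlying and a rule turned it into [b] in isolation, 'grass' would also alternate; but it has [v] in both [manɔv] and [manɔvu].
The underlying segment must be /b/; voiced stops become fricatives between vowels, yielding [v] there.

/ramɔb/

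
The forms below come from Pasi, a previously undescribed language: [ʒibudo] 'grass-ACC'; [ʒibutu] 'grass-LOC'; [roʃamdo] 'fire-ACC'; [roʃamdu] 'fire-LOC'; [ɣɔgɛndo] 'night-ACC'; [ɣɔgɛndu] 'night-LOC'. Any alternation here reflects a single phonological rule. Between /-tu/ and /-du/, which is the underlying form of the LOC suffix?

The LOC suffix surfaces as [-du] and [-tu], depending on the final segment of the stem.
The ACC suffix, which begins with [d], is invariant after every stem; so [d] is not altered by any rule here.
So the underlying form is /-tu/, and voiceless stops become voiced after a nasal.

/-tu/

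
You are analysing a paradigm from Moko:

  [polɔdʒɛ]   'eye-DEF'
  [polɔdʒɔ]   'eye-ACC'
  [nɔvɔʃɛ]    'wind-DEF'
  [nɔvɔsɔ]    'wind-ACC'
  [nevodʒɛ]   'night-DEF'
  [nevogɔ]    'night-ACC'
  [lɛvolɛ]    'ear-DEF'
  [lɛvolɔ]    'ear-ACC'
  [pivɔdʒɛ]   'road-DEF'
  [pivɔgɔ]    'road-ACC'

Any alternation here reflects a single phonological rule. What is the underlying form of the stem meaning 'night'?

/nevog/

The root 'night' surfaces as [nevodʒɛ] and [nevogɔ], with a stem-final [dʒ] ~ [g] alternation.
If /dʒ/ were underlying and a rule turned it into [g] before the ACC suffix, 'eye' would also alternate; but it has [dʒ] in both [polɔdʒɛ] and [polɔdʒɔ].
The underlying segment must be /g/; /g/ and /s/ become palato-alveolar [dʒ] and [ʃ] before a front vowel, yielding [dʒ] there.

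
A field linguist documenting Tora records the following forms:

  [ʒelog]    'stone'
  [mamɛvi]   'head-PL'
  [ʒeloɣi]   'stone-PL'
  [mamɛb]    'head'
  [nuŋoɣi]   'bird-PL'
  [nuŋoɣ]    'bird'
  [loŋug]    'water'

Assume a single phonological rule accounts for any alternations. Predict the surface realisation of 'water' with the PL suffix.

The stem for 'stone' ends in [ɣ] in [ʒeloɣi] but [g] in [ʒelog].
The stem 'bird' ([nuŋoɣi], [nuŋoɣ]) shows [ɣ] unchanged in both environments, so [ɣ] cannot be basic with [g] derived in isolation.
So /g/ is underlying, and a rule of intervocalic spirantization — voiced stops become fricatives between vowels — gives [ɣ].
The one attested form of 'water', [loŋug], shows underlying /loŋug/. Applying the same rule between vowels gives [loŋuɣi].

[loŋuɣi]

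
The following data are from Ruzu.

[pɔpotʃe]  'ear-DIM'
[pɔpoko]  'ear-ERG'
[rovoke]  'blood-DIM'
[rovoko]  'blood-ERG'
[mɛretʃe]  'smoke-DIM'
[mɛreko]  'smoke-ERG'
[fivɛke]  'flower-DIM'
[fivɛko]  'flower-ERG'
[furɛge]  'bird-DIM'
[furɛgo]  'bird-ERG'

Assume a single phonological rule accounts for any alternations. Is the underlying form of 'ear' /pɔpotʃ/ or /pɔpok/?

The root 'ear' surfaces as [pɔpotʃe] and [pɔpoko], with a stem-final [tʃ] ~ [k] alternation.
Compare 'blood', with invariant [k] in [rovoke] and [rovoko]: an analysis with underlying /k/ and a rule producing [tʃ] before the DIM suffix would wrongly predict alternation here too.
The underlying segment must be /tʃ/; palato-alveolar /tʃ/ becomes [k] when no front vowel follows, yielding [k] there.

/pɔpotʃ/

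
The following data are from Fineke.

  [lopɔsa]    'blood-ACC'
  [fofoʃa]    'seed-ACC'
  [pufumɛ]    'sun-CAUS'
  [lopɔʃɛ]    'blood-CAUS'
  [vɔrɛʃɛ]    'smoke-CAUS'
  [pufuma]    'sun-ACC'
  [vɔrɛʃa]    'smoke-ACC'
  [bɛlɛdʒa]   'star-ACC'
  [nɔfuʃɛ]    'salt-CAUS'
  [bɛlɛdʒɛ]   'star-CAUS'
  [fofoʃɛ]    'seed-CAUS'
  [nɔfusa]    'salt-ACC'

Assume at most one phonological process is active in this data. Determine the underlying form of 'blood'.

/lopɔs/

The root 'blood' surfaces as [lopɔsa] and [lopɔʃɛ], with a stem-final [s] ~ [ʃ] alternation.
Compare 'seed', with invariant [ʃ] in [fofoʃa] and [fofoʃɛ]: an analysis with underlying /ʃ/ and a rule producing [s] before the ACC suffix would wrongly predict alternation here too.
The alternation reflects palatalization before a front vowel: /s/ becomes palato-alveolar [ʃ] before a front vowel. /s/ is underlying.
So 'blood' = /lopɔs/.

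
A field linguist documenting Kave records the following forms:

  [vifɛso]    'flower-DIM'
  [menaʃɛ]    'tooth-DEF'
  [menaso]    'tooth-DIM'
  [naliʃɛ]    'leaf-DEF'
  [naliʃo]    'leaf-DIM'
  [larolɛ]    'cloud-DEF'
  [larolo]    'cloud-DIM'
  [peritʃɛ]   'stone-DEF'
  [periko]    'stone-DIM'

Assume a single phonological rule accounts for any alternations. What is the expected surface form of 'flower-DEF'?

[vifɛʃɛ]

The root 'tooth' surfaces as [menaʃɛ] and [menaso], with a stem-final [ʃ] ~ [s] alternation.
Compare 'leaf', with invariant [ʃ] in [naliʃɛ] and [naliʃo]: an analysis with underlying /ʃ/ and a rule producing [s] before the DIM suffix would wrongly predict alternation here too.
Therefore /s/ is basic and [ʃ] is derived by palatalization before a front vowel (/k/ and /s/ become palato-alveolar [tʃ] and [ʃ] before a front vowel).
The one attested form of 'flower', [vifɛso], shows underlying /vifɛs/. Applying the same rule before a front vowel gives [vifɛʃɛ].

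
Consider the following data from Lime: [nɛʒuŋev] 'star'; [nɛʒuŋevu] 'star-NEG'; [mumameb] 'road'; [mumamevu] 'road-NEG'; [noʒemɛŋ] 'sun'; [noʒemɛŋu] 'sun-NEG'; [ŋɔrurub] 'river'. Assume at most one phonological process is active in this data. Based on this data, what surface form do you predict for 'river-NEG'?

[ŋɔruruvu]

In [mumameb] and [mumamevu] the final segment of 'road' alternates: [b] ~ [v].
The stem 'star' ([nɛʒuŋev], [nɛʒuŋevu]) shows [v] unchanged in both environments, so [v] cannot be basic with [b] derived in isolation.
Therefore /b/ is basic and [v] is derived by intervocalic spirantization (voiced stops become fricatives between vowels).
The one attested form of 'river', [ŋɔrurub], shows underlying /ŋɔrurub/. Applying the same rule between vowels gives [ŋɔruruvu].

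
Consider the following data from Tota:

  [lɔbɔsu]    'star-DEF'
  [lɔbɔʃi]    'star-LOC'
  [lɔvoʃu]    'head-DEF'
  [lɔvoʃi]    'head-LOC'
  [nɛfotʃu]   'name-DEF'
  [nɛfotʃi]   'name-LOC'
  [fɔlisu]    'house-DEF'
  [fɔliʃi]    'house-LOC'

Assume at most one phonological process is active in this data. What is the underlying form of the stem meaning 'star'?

The root 'star' surfaces as [lɔbɔsu] and [lɔbɔʃi], with a stem-final [s] ~ [ʃ] alternation.
But 'head' keeps [ʃ] in both environments ([lɔvoʃu], [lɔvoʃi]), so there is no rule changing /ʃ/ to [s] before the DEF suffix.
The underlying segment must be /s/; /s/ becomes palato-alveolar [ʃ] before a front vowel, yielding [ʃ] there.
The underlying form of 'star' is therefore /lɔbɔs/.

/lɔbɔs/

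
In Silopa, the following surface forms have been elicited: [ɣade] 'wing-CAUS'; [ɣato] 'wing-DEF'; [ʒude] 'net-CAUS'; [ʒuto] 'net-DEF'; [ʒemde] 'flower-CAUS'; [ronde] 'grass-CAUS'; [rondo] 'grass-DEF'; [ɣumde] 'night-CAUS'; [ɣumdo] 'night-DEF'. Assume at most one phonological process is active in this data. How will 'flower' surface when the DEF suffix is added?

[ʒemdo]

The DEF morpheme has two allomorphs, [-do] and [-to].
By contrast the CAUS suffix keeps its initial [d] throughout — that segment must be underlying.
So the underlying form is /-to/, and voiceless stops become voiced after a nasal.
After 'flower', which ends in a nasal, the suffix surfaces as [-do], giving [ʒemdo].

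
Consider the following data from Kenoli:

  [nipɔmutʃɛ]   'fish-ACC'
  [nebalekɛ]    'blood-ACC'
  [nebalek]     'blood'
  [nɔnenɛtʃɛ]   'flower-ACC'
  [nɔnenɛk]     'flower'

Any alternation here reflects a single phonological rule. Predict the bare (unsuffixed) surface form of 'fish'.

[nipɔmuk]

The stem for 'flower' ends in [tʃ] in [nɔnenɛtʃɛ] but [k] in [nɔnenɛk].
The stem 'blood' ([nebalekɛ], [nebalek]) shows [k] unchanged in both environments, so [k] cannot be basic with [tʃ] derived before the ACC suffix.
The underlying segment must be /tʃ/; palato-alveolar /tʃ/ becomes [k] when no front vowel follows, yielding [k] there.
The one attested form of 'fish', [nipɔmutʃɛ], shows underlying /nipɔmutʃ/. Applying the same rule when no front vowel follows gives [nipɔmuk].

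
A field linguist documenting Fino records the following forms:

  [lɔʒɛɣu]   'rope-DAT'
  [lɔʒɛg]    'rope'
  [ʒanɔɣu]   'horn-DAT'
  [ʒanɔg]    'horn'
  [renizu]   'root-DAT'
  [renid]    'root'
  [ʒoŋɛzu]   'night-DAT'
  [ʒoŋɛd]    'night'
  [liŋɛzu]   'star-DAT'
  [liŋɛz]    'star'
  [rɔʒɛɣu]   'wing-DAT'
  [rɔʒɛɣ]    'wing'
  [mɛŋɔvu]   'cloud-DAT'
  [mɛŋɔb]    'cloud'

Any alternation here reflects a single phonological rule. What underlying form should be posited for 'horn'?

/ʒanɔg/

The root 'horn' surfaces as [ʒanɔɣu] and [ʒanɔg], with a stem-final [ɣ] ~ [g] alternation.
But 'wing' keeps [ɣ] in both environments ([rɔʒɛɣu], [rɔʒɛɣ]), so there is no rule changing /ɣ/ to [g] in isolation.
So /g/ is underlying, and a rule of intervocalic spirantization — voiced stops become fricatives between vowels — gives [ɣ].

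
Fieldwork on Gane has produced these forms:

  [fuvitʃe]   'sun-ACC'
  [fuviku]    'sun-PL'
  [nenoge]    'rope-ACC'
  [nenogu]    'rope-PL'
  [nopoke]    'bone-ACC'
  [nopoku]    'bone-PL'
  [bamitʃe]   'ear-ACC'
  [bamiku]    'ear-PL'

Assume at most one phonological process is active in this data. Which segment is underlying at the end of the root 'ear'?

The stem for 'ear' ends in [tʃ] in [bamitʃe] but [k] in [bamiku].
Compare 'bone', with invariant [k] in [nopoke] and [nopoku]: an analysis with underlying /k/ and a rule producing [tʃ] before the ACC suffix would wrongly predict alternation here too.
The alternation reflects depalatalization: palato-alveolar /tʃ/ becomes [k] when no front vowel follows. /tʃ/ is underlying.

/tʃ/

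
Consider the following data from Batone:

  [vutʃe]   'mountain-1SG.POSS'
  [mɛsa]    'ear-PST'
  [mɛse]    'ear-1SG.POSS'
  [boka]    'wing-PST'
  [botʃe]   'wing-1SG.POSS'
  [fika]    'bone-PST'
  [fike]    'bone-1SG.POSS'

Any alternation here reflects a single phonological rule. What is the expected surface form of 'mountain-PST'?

In [boka] and [botʃe] the final segment of 'wing' alternates: [k] ~ [tʃ].
The stem 'bone' ([fika], [fike]) shows [k] unchanged in both environments, so [k] cannot be basic with [tʃ] derived before the 1SG.POSS suffix.
The alternation reflects depalatalization: palato-alveolar /tʃ/ becomes [k] when no front vowel follows. /tʃ/ is underlying.
From [vutʃe] the stem 'mountain' is /vutʃ/; when no front vowel follows this yields [vuka].

[vuka]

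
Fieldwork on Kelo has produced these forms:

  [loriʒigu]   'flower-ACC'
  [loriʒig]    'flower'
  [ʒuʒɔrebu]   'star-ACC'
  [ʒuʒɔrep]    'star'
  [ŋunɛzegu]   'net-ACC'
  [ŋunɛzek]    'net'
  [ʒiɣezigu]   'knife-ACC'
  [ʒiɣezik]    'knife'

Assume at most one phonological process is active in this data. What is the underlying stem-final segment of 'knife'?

The stem for 'knife' ends in [g] in [ʒiɣezigu] but [k] in [ʒiɣezik].
The stem 'flower' ([loriʒigu], [loriʒig]) shows [g] unchanged in both environments, so [g] cannot be basic with [k] derived in isolation.
Therefore /k/ is basic and [g] is derived by intervocalic voicing (voiceless stops become voiced between vowels).

/k/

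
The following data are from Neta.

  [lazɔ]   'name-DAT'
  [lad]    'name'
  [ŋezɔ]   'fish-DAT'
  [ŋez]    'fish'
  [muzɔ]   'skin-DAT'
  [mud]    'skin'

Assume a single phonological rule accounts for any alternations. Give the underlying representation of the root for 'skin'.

/mud/

In [muzɔ] and [mud] the final segment of 'skin' alternates: [z] ~ [d].
Compare 'fish', with invariant [z] in [ŋezɔ] and [ŋez]: an analysis with underlying /z/ and a rule producing [d] in isolation would wrongly predict alternation here too.
The underlying segment must be /d/; voiced stops become fricatives between vowels, yielding [z] there.
Hence 'skin' is /mud/ underlyingly.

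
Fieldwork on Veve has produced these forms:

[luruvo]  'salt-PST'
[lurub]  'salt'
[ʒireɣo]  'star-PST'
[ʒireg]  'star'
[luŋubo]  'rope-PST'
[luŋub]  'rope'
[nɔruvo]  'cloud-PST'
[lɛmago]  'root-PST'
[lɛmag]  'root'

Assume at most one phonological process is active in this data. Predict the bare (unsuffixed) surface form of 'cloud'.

In [luruvo] and [lurub] the final segment of 'salt' alternates: [v] ~ [b].
But 'rope' keeps [b] in both environments ([luŋubo], [luŋub]), so there is no rule changing /b/ to [v] before the PST suffix.
Therefore /v/ is basic and [b] is derived by word-final hardening (voiced fricatives become stops word-finally).
The one attested form of 'cloud', [nɔruvo], shows underlying /nɔruv/. Applying the same rule word-finally gives [nɔrub].

[nɔrub]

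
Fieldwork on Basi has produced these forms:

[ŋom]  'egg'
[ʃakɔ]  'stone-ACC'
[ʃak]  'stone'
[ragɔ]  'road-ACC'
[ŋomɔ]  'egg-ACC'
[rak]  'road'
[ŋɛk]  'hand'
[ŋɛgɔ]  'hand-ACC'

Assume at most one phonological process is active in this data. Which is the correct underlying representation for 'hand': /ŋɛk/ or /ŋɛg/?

'hand' shows [g] ~ [k] at the end of the stem ([ŋɛgɔ] vs [ŋɛk]).
Compare 'stone', with invariant [k] in [ʃakɔ] and [ʃak]: an analysis with underlying /k/ and a rule producing [g] before the ACC suffix would wrongly predict alternation here too.
The underlying segment must be /g/; voiced obstruents become voiceless word-finally, yielding [k] there.

/ŋɛg/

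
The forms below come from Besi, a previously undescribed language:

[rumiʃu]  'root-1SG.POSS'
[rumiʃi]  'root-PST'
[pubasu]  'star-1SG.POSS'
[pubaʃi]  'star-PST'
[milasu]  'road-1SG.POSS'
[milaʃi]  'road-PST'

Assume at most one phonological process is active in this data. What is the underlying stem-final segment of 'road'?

/s/

In [milasu] and [milaʃi] the final segment of 'road' alternates: [s] ~ [ʃ].
If /ʃ/ were underlying and a rule turned it into [s] before the 1SG.POSS suffix, 'root' would also alternate; but it has [ʃ] in both [rumiʃu] and [rumiʃi].
So /s/ is underlying, and a rule of palatalization before a front vowel — /s/ becomes palato-alveolar [ʃ] before a front vowel — gives [ʃ].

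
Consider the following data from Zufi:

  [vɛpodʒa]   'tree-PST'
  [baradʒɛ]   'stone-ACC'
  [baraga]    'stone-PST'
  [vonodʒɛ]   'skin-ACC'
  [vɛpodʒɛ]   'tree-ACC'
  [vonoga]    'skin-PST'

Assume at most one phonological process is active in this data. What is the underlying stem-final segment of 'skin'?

The stem for 'skin' ends in [g] in [vonoga] but [dʒ] in [vonodʒɛ].
But 'tree' keeps [dʒ] in both environments ([vɛpodʒa], [vɛpodʒɛ]), so there is no rule changing /dʒ/ to [g] before the PST suffix.
So /g/ is underlying, and a rule of palatalization before a front vowel — /g/ becomes palato-alveolar [dʒ] before a front vowel — gives [dʒ].

/g/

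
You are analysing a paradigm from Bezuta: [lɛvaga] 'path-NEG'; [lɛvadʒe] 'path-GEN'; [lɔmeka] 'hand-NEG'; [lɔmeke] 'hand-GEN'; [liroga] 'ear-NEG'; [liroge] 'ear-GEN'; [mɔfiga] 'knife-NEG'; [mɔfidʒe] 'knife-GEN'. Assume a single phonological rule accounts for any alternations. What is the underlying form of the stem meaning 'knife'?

/mɔfidʒ/

The stem for 'knife' ends in [g] in [mɔfiga] but [dʒ] in [mɔfidʒe].
If /g/ were underlying and a rule turned it into [dʒ] before the GEN suffix, 'ear' would also alternate; but it has [g] in both [liroga] and [liroge].
So /dʒ/ is underlying, and a rule of depalatalization — palato-alveolar /dʒ/ becomes [g] when no front vowel follows — gives [g].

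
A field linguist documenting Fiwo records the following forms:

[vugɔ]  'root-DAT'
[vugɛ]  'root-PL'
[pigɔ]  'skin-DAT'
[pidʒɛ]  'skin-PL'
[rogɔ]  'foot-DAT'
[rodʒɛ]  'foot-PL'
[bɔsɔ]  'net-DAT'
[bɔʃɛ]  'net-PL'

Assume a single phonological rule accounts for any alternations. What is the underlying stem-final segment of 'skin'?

In [pigɔ] and [pidʒɛ] the final segment of 'skin' alternates: [g] ~ [dʒ].
Compare 'root', with invariant [g] in [vugɔ] and [vugɛ]: an analysis with underlying /g/ and a rule producing [dʒ] before the PL suffix would wrongly predict alternation here too.
Therefore /dʒ/ is basic and [g] is derived by depalatalization (palato-alveolar /dʒ/ and /ʃ/ become [g] and [s] when no front vowel follows).

/dʒ/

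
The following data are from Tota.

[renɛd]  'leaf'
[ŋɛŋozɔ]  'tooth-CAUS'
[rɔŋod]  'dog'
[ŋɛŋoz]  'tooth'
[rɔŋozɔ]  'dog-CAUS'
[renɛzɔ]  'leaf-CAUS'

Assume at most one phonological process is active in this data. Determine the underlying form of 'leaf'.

/renɛd/

'leaf' shows [z] ~ [d] at the end of the stem ([renɛzɔ] vs [renɛd]).
But 'tooth' keeps [z] in both environments ([ŋɛŋozɔ], [ŋɛŋoz]), so there is no rule changing /z/ to [d] in isolation.
So /d/ is underlying, and a rule of intervocalic spirantization — voiced stops become fricatives between vowels — gives [z].
So 'leaf' = /renɛd/.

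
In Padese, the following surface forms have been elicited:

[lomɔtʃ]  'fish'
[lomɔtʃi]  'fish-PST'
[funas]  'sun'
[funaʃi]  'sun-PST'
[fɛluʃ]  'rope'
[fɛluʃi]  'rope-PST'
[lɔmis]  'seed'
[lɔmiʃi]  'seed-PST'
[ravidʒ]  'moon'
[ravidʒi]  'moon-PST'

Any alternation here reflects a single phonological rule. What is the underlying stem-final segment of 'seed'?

In [lɔmis] and [lɔmiʃi] the final segment of 'seed' alternates: [s] ~ [ʃ].
The stem 'rope' ([fɛluʃ], [fɛluʃi]) shows [ʃ] unchanged in both environments, so [ʃ] cannot be basic with [s] derived in isolation.
The alternation reflects palatalization before a front vowel: /s/ becomes palato-alveolar [ʃ] before a front vowel. /s/ is underlying.

/s/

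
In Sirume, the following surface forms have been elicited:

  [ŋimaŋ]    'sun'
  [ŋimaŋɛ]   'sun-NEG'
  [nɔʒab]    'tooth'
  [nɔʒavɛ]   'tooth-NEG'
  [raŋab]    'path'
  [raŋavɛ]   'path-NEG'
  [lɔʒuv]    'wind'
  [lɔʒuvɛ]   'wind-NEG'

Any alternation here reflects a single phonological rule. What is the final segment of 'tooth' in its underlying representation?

The root 'tooth' surfaces as [nɔʒab] and [nɔʒavɛ], with a stem-final [b] ~ [v] alternation.
If /v/ were underlying and a rule turned it into [b] in isolation, 'wind' would also alternate; but it has [v] in both [lɔʒuv] and [lɔʒuvɛ].
The alternation reflects intervocalic spirantization: voiced stops become fricatives between vowels. /b/ is underlying.

/b/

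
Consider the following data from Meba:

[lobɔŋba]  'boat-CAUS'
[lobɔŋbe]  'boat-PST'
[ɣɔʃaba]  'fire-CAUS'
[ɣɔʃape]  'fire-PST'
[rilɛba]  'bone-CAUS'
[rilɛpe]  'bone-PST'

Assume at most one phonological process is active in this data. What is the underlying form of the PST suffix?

/-pe/

The PST morpheme has two allomorphs, [-be] and [-pe].
The CAUS suffix, which begins with [b], is invariant after every stem; so [b] is not altered by any rule here.
The PST suffix is therefore /-pe/ underlyingly, with post-nasal voicing: voiceless stops become voiced after a nasal.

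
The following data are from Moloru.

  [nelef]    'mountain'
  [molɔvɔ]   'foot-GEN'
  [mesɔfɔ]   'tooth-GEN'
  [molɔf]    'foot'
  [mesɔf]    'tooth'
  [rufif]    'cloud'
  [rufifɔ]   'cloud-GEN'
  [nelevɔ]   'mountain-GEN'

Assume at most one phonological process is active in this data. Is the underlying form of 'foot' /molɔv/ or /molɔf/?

/molɔv/

The stem for 'foot' ends in [f] in [molɔf] but [v] in [molɔvɔ].
If /f/ were underlying and a rule turned it into [v] before the GEN suffix, 'cloud' would also alternate; but it has [f] in both [rufif] and [rufifɔ].
So /v/ is underlying, and a rule of word-final obstruent devoicing — voiced obstruents become voiceless word-finally — gives [f].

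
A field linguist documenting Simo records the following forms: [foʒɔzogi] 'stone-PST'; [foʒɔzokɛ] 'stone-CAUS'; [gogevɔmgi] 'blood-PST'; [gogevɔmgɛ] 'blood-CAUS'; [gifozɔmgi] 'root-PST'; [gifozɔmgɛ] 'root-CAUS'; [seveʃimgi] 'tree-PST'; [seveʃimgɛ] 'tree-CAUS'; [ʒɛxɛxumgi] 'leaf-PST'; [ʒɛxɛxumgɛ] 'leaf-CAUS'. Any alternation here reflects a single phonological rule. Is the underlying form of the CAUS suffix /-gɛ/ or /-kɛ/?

The CAUS suffix surfaces as [-gɛ] and [-kɛ], depending on the final segment of the stem.
By contrast the PST suffix keeps its initial [g] throughout — that segment must be underlying.
The CAUS suffix is therefore /-kɛ/ underlyingly, with post-nasal voicing: voiceless stops become voiced after a nasal.

/-kɛ/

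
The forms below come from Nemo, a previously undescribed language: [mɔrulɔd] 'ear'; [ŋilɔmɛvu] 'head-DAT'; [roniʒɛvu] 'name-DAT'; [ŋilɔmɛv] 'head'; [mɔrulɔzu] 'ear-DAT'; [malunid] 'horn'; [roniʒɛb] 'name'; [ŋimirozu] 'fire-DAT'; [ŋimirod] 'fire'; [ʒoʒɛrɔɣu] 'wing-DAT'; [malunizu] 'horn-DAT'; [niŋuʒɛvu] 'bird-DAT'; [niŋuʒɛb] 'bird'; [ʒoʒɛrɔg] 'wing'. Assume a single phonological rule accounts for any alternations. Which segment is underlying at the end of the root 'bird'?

The stem for 'bird' ends in [b] in [niŋuʒɛb] but [v] in [niŋuʒɛvu].
The stem 'head' ([ŋilɔmɛv], [ŋilɔmɛvu]) shows [v] unchanged in both environments, so [v] cannot be basic with [b] derived in isolation.
So /b/ is underlying, and a rule of intervocalic spirantization — voiced stops become fricatives between vowels — gives [v].

/b/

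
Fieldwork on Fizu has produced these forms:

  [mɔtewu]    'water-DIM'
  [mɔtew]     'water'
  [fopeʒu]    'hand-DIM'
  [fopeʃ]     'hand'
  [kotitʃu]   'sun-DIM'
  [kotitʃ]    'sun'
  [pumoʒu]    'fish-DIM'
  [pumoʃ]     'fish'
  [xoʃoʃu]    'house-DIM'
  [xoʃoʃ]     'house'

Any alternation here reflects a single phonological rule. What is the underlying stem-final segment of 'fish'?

/ʒ/

In [pumoʒu] and [pumoʃ] the final segment of 'fish' alternates: [ʒ] ~ [ʃ].
The stem 'house' ([xoʃoʃu], [xoʃoʃ]) shows [ʃ] unchanged in both environments, so [ʃ] cannot be basic with [ʒ] derived before the DIM suffix.
The alternation reflects word-final obstruent devoicing: voiced obstruents become voiceless word-finally. /ʒ/ is underlying.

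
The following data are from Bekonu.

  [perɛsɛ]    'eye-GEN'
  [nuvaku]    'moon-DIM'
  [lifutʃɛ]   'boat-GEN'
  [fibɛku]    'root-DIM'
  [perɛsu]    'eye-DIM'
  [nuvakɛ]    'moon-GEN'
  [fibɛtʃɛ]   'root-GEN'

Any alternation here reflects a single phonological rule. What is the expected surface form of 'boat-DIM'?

[lifuku]

The stem for 'root' ends in [tʃ] in [fibɛtʃɛ] but [k] in [fibɛku].
Compare 'moon', with invariant [k] in [nuvakɛ] and [nuvaku]: an analysis with underlying /k/ and a rule producing [tʃ] before the GEN suffix would wrongly predict alternation here too.
The underlying segment must be /tʃ/; palato-alveolar /tʃ/ becomes [k] when no front vowel follows, yielding [k] there.
The one attested form of 'boat', [lifutʃɛ], shows underlying /lifutʃ/. Applying the same rule when no front vowel follows gives [lifuku].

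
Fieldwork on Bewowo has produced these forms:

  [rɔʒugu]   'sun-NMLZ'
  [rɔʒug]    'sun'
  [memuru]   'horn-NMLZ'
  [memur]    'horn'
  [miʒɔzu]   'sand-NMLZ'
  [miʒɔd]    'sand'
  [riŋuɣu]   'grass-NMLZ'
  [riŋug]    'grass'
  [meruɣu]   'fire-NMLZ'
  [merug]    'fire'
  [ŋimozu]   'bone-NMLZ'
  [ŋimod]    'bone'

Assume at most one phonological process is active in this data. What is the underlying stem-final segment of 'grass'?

In [riŋuɣu] and [riŋug] the final segment of 'grass' alternates: [ɣ] ~ [g].
Compare 'sun', with invariant [g] in [rɔʒugu] and [rɔʒug]: an analysis with underlying /g/ and a rule producing [ɣ] before the NMLZ suffix would wrongly predict alternation here too.
Therefore /ɣ/ is basic and [g] is derived by word-final hardening (voiced fricatives become stops word-finally).

/ɣ/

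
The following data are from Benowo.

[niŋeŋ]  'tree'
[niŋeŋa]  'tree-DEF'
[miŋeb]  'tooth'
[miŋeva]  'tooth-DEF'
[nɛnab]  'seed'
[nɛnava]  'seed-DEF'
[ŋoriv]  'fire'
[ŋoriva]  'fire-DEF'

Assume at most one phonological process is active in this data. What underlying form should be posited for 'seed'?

/nɛnab/

The root 'seed' surfaces as [nɛnab] and [nɛnava], with a stem-final [b] ~ [v] alternation.
The stem 'fire' ([ŋoriv], [ŋoriva]) shows [v] unchanged in both environments, so [v] cannot be basic with [b] derived in isolation.
The alternation reflects intervocalic spirantization: voiced stops become fricatives between vowels. /b/ is underlying.
The underlying form of 'seed' is therefore /nɛnab/.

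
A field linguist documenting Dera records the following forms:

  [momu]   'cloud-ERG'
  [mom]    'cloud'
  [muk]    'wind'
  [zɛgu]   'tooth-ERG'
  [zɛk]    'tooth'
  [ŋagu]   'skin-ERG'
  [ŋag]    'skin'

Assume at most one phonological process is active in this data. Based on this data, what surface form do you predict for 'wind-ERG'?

[mugu]

The root 'tooth' surfaces as [zɛgu] and [zɛk], with a stem-final [g] ~ [k] alternation.
Compare 'skin', with invariant [g] in [ŋagu] and [ŋag]: an analysis with underlying /g/ and a rule producing [k] in isolation would wrongly predict alternation here too.
So /k/ is underlying, and a rule of intervocalic voicing — voiceless stops become voiced between vowels — gives [g].
From [muk] the stem 'wind' is /muk/; between vowels this yields [mugu].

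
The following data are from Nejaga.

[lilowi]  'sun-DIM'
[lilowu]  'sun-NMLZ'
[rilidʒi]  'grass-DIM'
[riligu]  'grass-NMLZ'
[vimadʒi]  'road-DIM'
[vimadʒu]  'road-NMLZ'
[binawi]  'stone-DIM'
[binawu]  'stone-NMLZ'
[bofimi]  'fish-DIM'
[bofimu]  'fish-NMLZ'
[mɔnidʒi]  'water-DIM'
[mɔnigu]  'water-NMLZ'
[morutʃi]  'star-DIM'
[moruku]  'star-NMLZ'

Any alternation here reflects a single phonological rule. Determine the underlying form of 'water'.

/mɔnig/

In [mɔnidʒi] and [mɔnigu] the final segment of 'water' alternates: [dʒ] ~ [g].
If /dʒ/ were underlying and a rule turned it into [g] before the NMLZ suffix, 'road' would also alternate; but it has [dʒ] in both [vimadʒi] and [vimadʒu].
The alternation reflects palatalization before a front vowel: /k/ and /g/ become palato-alveolar [tʃ] and [dʒ] before a front vowel. /g/ is underlying.
Hence 'water' is /mɔnig/ underlyingly.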